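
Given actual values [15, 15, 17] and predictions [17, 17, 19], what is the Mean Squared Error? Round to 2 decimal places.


Differences: [-2, -2, -2]
Squared errors: [4, 4, 4]
Sum of squared errors = 12
MSE = 12 / 3 = 4.00

4.00


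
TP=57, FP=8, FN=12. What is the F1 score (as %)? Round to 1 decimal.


Precision = TP / (TP + FP) = 57 / 65 = 0.8769
Recall = TP / (TP + FN) = 57 / 69 = 0.8261
F1 = 2 * P * R / (P + R)
= 2 * 0.8769 * 0.8261 / (0.8769 + 0.8261)
= 1.4488 / 1.703
= 0.8507
As percentage: 85.1%

85.1


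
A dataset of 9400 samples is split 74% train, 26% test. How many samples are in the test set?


Train samples = 9400 * 74% = 6956
Test samples = 9400 - 6956
= 2444

2444


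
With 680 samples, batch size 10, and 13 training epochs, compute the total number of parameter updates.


Iterations per epoch = 680 / 10 = 68
Total updates = iterations_per_epoch * epochs
= 68 * 13
= 884

884


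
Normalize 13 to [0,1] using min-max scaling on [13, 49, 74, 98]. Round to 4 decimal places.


Min = 13, Max = 98
Range = 98 - 13 = 85
Scaled = (x - min) / (max - min)
= (13 - 13) / 85
= 0 / 85
= 0.0000

0.0000


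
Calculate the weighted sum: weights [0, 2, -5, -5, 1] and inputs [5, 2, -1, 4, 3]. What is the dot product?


Element-wise products:
0 * 5 = 0
2 * 2 = 4
-5 * -1 = 5
-5 * 4 = -20
1 * 3 = 3
Sum = 0 + 4 + 5 + -20 + 3
= -8

-8


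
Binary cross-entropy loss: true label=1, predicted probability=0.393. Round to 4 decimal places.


For y=1: Loss = -log(p)
= -log(0.393)
= -(-0.9339)
= 0.9339

0.9339


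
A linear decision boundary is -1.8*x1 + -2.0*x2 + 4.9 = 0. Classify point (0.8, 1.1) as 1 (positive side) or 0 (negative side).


Compute -1.8 * 0.8 + -2.0 * 1.1 + 4.9
= -1.44 + -2.2 + 4.9
= 1.26
Since 1.26 >= 0, the point is on the positive side.

1


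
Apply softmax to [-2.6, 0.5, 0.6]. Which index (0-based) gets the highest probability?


Softmax is a monotonic transformation, so it preserves the argmax.
We need to find the index of the maximum logit.
Index 0: -2.6
Index 1: 0.5
Index 2: 0.6
Maximum logit = 0.6 at index 2

2


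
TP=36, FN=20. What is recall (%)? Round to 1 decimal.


Recall = TP / (TP + FN) * 100
= 36 / (36 + 20)
= 36 / 56
= 0.6429
= 64.3%

64.3


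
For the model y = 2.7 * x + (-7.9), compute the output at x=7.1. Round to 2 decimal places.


y = 2.7 * 7.1 + (-7.9)
= 19.17 + (-7.9)
= 11.27

11.27


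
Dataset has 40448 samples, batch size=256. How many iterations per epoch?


Iterations per epoch = dataset_size / batch_size
= 40448 / 256
= 158

158


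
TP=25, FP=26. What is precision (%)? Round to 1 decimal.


Precision = TP / (TP + FP) * 100
= 25 / (25 + 26)
= 25 / 51
= 0.4902
= 49.0%

49.0


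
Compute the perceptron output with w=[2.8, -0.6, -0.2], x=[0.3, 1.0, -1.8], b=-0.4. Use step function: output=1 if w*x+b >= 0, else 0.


z = w . x + b
= 2.8*0.3 + -0.6*1.0 + -0.2*-1.8 + -0.4
= 0.84 + -0.6 + 0.36 + -0.4
= 0.6 + -0.4
= 0.2
Since z = 0.2 >= 0, output = 1

1


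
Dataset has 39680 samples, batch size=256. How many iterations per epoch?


Iterations per epoch = dataset_size / batch_size
= 39680 / 256
= 155

155


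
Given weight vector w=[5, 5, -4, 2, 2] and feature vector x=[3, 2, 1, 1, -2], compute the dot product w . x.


Element-wise products:
5 * 3 = 15
5 * 2 = 10
-4 * 1 = -4
2 * 1 = 2
2 * -2 = -4
Sum = 15 + 10 + -4 + 2 + -4
= 19

19


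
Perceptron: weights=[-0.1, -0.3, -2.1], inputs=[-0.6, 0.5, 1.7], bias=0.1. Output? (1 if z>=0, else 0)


z = w . x + b
= -0.1*-0.6 + -0.3*0.5 + -2.1*1.7 + 0.1
= 0.06 + -0.15 + -3.57 + 0.1
= -3.66 + 0.1
= -3.56
Since z = -3.56 < 0, output = 0

0


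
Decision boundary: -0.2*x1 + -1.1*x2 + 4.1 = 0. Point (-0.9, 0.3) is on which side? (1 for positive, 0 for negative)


Compute -0.2 * -0.9 + -1.1 * 0.3 + 4.1
= 0.18 + -0.33 + 4.1
= 3.95
Since 3.95 >= 0, the point is on the positive side.

1


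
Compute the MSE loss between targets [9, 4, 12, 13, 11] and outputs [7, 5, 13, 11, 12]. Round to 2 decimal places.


Differences: [2, -1, -1, 2, -1]
Squared errors: [4, 1, 1, 4, 1]
Sum of squared errors = 11
MSE = 11 / 5 = 2.20

2.20


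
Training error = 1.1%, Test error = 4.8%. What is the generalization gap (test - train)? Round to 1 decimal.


Generalization gap = test_error - train_error
= 4.8 - 1.1
= 3.7%
A moderate gap.

3.7


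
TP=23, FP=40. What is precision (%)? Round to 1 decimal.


Precision = TP / (TP + FP) * 100
= 23 / (23 + 40)
= 23 / 63
= 0.3651
= 36.5%

36.5


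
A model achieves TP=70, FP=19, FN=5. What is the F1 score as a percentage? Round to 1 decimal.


Precision = TP / (TP + FP) = 70 / 89 = 0.7865
Recall = TP / (TP + FN) = 70 / 75 = 0.9333
F1 = 2 * P * R / (P + R)
= 2 * 0.7865 * 0.9333 / (0.7865 + 0.9333)
= 1.4682 / 1.7199
= 0.8537
As percentage: 85.4%

85.4


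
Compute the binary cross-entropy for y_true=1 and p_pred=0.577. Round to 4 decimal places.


For y=1: Loss = -log(p)
= -log(0.577)
= -(-0.5499)
= 0.5499

0.5499


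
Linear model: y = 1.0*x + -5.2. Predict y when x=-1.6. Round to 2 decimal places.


y = 1.0 * -1.6 + (-5.2)
= -1.6 + (-5.2)
= -6.80

-6.80


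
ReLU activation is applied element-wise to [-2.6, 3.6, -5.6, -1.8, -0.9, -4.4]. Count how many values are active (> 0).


ReLU(x) = max(0, x) for each element:
ReLU(-2.6) = 0
ReLU(3.6) = 3.6
ReLU(-5.6) = 0
ReLU(-1.8) = 0
ReLU(-0.9) = 0
ReLU(-4.4) = 0
Active neurons (>0): 1

1


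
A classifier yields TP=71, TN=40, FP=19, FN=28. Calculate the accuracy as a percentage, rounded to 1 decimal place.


Accuracy = (TP + TN) / (TP + TN + FP + FN) * 100
= (71 + 40) / (71 + 40 + 19 + 28)
= 111 / 158
= 0.7025
= 70.3%

70.3


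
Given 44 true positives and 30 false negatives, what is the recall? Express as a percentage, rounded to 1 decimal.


Recall = TP / (TP + FN) * 100
= 44 / (44 + 30)
= 44 / 74
= 0.5946
= 59.5%

59.5


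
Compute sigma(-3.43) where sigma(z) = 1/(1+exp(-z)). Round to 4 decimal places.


sigmoid(z) = 1 / (1 + exp(-z))
exp(-(-3.43)) = exp(3.43) = 30.8766
1 + 30.8766 = 31.8766
1 / 31.8766 = 0.0314

0.0314


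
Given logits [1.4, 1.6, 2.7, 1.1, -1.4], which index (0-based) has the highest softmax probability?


Softmax is a monotonic transformation, so it preserves the argmax.
We need to find the index of the maximum logit.
Index 0: 1.4
Index 1: 1.6
Index 2: 2.7
Index 3: 1.1
Index 4: -1.4
Maximum logit = 2.7 at index 2

2


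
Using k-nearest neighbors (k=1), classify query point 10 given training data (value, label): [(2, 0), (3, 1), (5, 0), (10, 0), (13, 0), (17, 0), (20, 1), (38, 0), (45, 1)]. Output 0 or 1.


Distances from query 10:
Point 10 (class 0): distance = 0
K=1 nearest neighbors: classes = [0]
Votes for class 1: 0 / 1
Majority vote => class 0

0


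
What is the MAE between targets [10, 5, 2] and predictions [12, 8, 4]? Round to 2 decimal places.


Absolute errors: [2, 3, 2]
Sum of absolute errors = 7
MAE = 7 / 3 = 2.33

2.33


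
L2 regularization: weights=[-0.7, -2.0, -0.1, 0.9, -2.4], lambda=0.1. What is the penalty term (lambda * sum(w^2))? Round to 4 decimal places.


Squaring each weight:
(-0.7)^2 = 0.49
(-2.0)^2 = 4.0
(-0.1)^2 = 0.01
0.9^2 = 0.81
(-2.4)^2 = 5.76
Sum of squares = 11.07
Penalty = 0.1 * 11.07 = 1.1070

1.1070


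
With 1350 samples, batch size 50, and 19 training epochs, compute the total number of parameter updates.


Iterations per epoch = 1350 / 50 = 27
Total updates = iterations_per_epoch * epochs
= 27 * 19
= 513

513


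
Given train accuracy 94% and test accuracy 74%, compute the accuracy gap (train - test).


Gap = train_accuracy - test_accuracy
= 94 - 74
= 20%
This gap suggests the model is overfitting.

20


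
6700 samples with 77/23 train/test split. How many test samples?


Train samples = 6700 * 77% = 5159
Test samples = 6700 - 5159
= 1541

1541


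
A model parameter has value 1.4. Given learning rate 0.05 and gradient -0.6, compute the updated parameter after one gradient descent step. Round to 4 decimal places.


w_new = w_old - lr * gradient
= 1.4 - 0.05 * -0.6
= 1.4 - (-0.03)
= 1.4300

1.4300


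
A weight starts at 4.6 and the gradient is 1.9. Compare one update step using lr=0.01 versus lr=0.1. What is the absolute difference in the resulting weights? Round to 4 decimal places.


With lr=0.01: w_new = 4.6 - 0.01 * 1.9 = 4.581
With lr=0.1: w_new = 4.6 - 0.1 * 1.9 = 4.41
Absolute difference = |4.581 - 4.41|
= 0.1710

0.1710


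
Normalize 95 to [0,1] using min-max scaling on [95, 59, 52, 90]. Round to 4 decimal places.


Min = 52, Max = 95
Range = 95 - 52 = 43
Scaled = (x - min) / (max - min)
= (95 - 52) / 43
= 43 / 43
= 1.0000

1.0000


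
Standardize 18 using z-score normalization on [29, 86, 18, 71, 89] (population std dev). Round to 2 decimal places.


Mean = (29 + 86 + 18 + 71 + 89) / 5 = 58.6
Variance = sum((x_i - mean)^2) / n = 870.64
Std = sqrt(870.64) = 29.5066
Z = (x - mean) / std
= (18 - 58.6) / 29.5066
= -40.6 / 29.5066
= -1.38

-1.38


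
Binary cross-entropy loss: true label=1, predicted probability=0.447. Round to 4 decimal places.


For y=1: Loss = -log(p)
= -log(0.447)
= -(-0.8052)
= 0.8052

0.8052


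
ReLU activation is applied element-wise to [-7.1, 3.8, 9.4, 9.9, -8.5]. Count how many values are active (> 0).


ReLU(x) = max(0, x) for each element:
ReLU(-7.1) = 0
ReLU(3.8) = 3.8
ReLU(9.4) = 9.4
ReLU(9.9) = 9.9
ReLU(-8.5) = 0
Active neurons (>0): 3

3


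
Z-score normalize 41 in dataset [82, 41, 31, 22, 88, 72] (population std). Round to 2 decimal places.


Mean = (82 + 41 + 31 + 22 + 88 + 72) / 6 = 56.0
Variance = sum((x_i - mean)^2) / n = 660.3333
Std = sqrt(660.3333) = 25.697
Z = (x - mean) / std
= (41 - 56.0) / 25.697
= -15.0 / 25.697
= -0.58

-0.58


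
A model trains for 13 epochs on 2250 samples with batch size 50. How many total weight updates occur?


Iterations per epoch = 2250 / 50 = 45
Total updates = iterations_per_epoch * epochs
= 45 * 13
= 585

585


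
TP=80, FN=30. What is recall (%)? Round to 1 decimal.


Recall = TP / (TP + FN) * 100
= 80 / (80 + 30)
= 80 / 110
= 0.7273
= 72.7%

72.7


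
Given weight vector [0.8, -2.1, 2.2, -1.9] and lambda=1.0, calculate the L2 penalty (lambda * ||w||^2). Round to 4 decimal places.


Squaring each weight:
0.8^2 = 0.64
(-2.1)^2 = 4.41
2.2^2 = 4.84
(-1.9)^2 = 3.61
Sum of squares = 13.5
Penalty = 1.0 * 13.5 = 13.5000

13.5000


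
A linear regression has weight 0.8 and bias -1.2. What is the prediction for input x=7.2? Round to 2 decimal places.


y = 0.8 * 7.2 + (-1.2)
= 5.76 + (-1.2)
= 4.56

4.56


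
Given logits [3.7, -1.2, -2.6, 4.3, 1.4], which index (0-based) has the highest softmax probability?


Softmax is a monotonic transformation, so it preserves the argmax.
We need to find the index of the maximum logit.
Index 0: 3.7
Index 1: -1.2
Index 2: -2.6
Index 3: 4.3
Index 4: 1.4
Maximum logit = 4.3 at index 3

3


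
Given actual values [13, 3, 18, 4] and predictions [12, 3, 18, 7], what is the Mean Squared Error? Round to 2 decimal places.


Differences: [1, 0, 0, -3]
Squared errors: [1, 0, 0, 9]
Sum of squared errors = 10
MSE = 10 / 4 = 2.50

2.50


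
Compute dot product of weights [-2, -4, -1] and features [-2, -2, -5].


Element-wise products:
-2 * -2 = 4
-4 * -2 = 8
-1 * -5 = 5
Sum = 4 + 8 + 5
= 17

17


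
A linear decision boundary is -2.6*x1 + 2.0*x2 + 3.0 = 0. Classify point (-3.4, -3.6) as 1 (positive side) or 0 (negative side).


Compute -2.6 * -3.4 + 2.0 * -3.6 + 3.0
= 8.84 + -7.2 + 3.0
= 4.64
Since 4.64 >= 0, the point is on the positive side.

1


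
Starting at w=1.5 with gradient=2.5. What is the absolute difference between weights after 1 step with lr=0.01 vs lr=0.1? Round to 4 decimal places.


With lr=0.01: w_new = 1.5 - 0.01 * 2.5 = 1.475
With lr=0.1: w_new = 1.5 - 0.1 * 2.5 = 1.25
Absolute difference = |1.475 - 1.25|
= 0.2250

0.2250


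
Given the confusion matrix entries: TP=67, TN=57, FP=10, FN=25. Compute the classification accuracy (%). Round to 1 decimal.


Accuracy = (TP + TN) / (TP + TN + FP + FN) * 100
= (67 + 57) / (67 + 57 + 10 + 25)
= 124 / 159
= 0.7799
= 78.0%

78.0


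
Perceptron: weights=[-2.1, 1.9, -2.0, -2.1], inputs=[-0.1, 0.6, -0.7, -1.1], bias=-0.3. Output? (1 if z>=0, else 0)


z = w . x + b
= -2.1*-0.1 + 1.9*0.6 + -2.0*-0.7 + -2.1*-1.1 + -0.3
= 0.21 + 1.14 + 1.4 + 2.31 + -0.3
= 5.06 + -0.3
= 4.76
Since z = 4.76 >= 0, output = 1

1


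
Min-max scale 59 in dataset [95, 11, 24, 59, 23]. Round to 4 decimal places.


Min = 11, Max = 95
Range = 95 - 11 = 84
Scaled = (x - min) / (max - min)
= (59 - 11) / 84
= 48 / 84
= 0.5714

0.5714


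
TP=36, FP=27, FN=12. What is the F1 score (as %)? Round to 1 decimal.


Precision = TP / (TP + FP) = 36 / 63 = 0.5714
Recall = TP / (TP + FN) = 36 / 48 = 0.75
F1 = 2 * P * R / (P + R)
= 2 * 0.5714 * 0.75 / (0.5714 + 0.75)
= 0.8571 / 1.3214
= 0.6486
As percentage: 64.9%

64.9


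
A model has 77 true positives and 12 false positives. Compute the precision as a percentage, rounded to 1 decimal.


Precision = TP / (TP + FP) * 100
= 77 / (77 + 12)
= 77 / 89
= 0.8652
= 86.5%

86.5


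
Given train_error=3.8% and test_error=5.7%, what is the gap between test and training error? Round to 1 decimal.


Generalization gap = test_error - train_error
= 5.7 - 3.8
= 1.9%
A small gap suggests good generalization.

1.9


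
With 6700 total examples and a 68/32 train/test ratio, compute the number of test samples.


Train samples = 6700 * 68% = 4556
Test samples = 6700 - 4556
= 2144

2144


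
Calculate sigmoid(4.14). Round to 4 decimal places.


sigmoid(z) = 1 / (1 + exp(-z))
exp(-(4.14)) = exp(-4.14) = 0.0159
1 + 0.0159 = 1.0159
1 / 1.0159 = 0.9843

0.9843


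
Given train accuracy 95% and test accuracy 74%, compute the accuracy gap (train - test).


Gap = train_accuracy - test_accuracy
= 95 - 74
= 21%
This large gap strongly indicates overfitting.

21


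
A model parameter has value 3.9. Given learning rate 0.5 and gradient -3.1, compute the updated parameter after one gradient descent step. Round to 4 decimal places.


w_new = w_old - lr * gradient
= 3.9 - 0.5 * -3.1
= 3.9 - (-1.55)
= 5.4500

5.4500


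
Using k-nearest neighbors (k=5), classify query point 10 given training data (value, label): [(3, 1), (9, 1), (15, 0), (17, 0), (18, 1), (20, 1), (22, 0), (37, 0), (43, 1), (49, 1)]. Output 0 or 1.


Distances from query 10:
Point 9 (class 1): distance = 1
Point 15 (class 0): distance = 5
Point 17 (class 0): distance = 7
Point 3 (class 1): distance = 7
Point 18 (class 1): distance = 8
K=5 nearest neighbors: classes = [1, 0, 0, 1, 1]
Votes for class 1: 3 / 5
Majority vote => class 1

1


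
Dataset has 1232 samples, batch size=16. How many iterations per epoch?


Iterations per epoch = dataset_size / batch_size
= 1232 / 16
= 77

77


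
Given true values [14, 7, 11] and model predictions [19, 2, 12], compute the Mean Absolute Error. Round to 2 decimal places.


Absolute errors: [5, 5, 1]
Sum of absolute errors = 11
MAE = 11 / 3 = 3.67

3.67


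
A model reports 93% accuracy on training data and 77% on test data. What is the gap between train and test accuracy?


Gap = train_accuracy - test_accuracy
= 93 - 77
= 16%
This gap suggests the model is overfitting.

16


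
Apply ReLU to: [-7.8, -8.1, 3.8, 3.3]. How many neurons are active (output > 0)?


ReLU(x) = max(0, x) for each element:
ReLU(-7.8) = 0
ReLU(-8.1) = 0
ReLU(3.8) = 3.8
ReLU(3.3) = 3.3
Active neurons (>0): 2

2


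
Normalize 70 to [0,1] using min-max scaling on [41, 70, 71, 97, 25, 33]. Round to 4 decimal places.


Min = 25, Max = 97
Range = 97 - 25 = 72
Scaled = (x - min) / (max - min)
= (70 - 25) / 72
= 45 / 72
= 0.6250

0.6250


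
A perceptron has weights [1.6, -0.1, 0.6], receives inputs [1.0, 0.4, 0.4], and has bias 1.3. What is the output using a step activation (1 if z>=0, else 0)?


z = w . x + b
= 1.6*1.0 + -0.1*0.4 + 0.6*0.4 + 1.3
= 1.6 + -0.04 + 0.24 + 1.3
= 1.8 + 1.3
= 3.1
Since z = 3.1 >= 0, output = 1

1


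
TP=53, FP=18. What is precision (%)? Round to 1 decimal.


Precision = TP / (TP + FP) * 100
= 53 / (53 + 18)
= 53 / 71
= 0.7465
= 74.6%

74.6


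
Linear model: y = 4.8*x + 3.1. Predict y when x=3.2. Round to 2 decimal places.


y = 4.8 * 3.2 + (3.1)
= 15.36 + (3.1)
= 18.46

18.46


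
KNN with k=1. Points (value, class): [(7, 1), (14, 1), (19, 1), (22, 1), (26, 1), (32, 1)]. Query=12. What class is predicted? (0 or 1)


Distances from query 12:
Point 14 (class 1): distance = 2
K=1 nearest neighbors: classes = [1]
Votes for class 1: 1 / 1
Majority vote => class 1

1


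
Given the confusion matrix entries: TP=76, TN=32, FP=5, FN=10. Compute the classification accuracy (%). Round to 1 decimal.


Accuracy = (TP + TN) / (TP + TN + FP + FN) * 100
= (76 + 32) / (76 + 32 + 5 + 10)
= 108 / 123
= 0.878
= 87.8%

87.8


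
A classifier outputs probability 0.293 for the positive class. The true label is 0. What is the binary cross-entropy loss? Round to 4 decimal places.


For y=0: Loss = -log(1-p)
= -log(1 - 0.293)
= -log(0.707)
= -(-0.3467)
= 0.3467

0.3467


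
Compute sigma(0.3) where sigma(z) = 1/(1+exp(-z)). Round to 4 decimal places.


sigmoid(z) = 1 / (1 + exp(-z))
exp(-(0.3)) = exp(-0.3) = 0.7408
1 + 0.7408 = 1.7408
1 / 1.7408 = 0.5744

0.5744


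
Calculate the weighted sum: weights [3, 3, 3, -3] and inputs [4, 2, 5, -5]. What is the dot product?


Element-wise products:
3 * 4 = 12
3 * 2 = 6
3 * 5 = 15
-3 * -5 = 15
Sum = 12 + 6 + 15 + 15
= 48

48


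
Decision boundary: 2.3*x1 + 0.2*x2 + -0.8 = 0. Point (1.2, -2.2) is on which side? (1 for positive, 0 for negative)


Compute 2.3 * 1.2 + 0.2 * -2.2 + -0.8
= 2.76 + -0.44 + -0.8
= 1.52
Since 1.52 >= 0, the point is on the positive side.

1


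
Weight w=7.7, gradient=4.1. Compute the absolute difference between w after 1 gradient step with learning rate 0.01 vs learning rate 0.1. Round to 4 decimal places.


With lr=0.01: w_new = 7.7 - 0.01 * 4.1 = 7.659
With lr=0.1: w_new = 7.7 - 0.1 * 4.1 = 7.29
Absolute difference = |7.659 - 7.29|
= 0.3690

0.3690


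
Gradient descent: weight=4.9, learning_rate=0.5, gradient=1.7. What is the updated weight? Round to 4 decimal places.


w_new = w_old - lr * gradient
= 4.9 - 0.5 * 1.7
= 4.9 - (0.85)
= 4.0500

4.0500


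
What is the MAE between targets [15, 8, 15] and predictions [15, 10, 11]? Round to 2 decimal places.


Absolute errors: [0, 2, 4]
Sum of absolute errors = 6
MAE = 6 / 3 = 2.00

2.00


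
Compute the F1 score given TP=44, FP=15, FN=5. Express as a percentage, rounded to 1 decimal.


Precision = TP / (TP + FP) = 44 / 59 = 0.7458
Recall = TP / (TP + FN) = 44 / 49 = 0.898
F1 = 2 * P * R / (P + R)
= 2 * 0.7458 * 0.898 / (0.7458 + 0.898)
= 1.3393 / 1.6437
= 0.8148
As percentage: 81.5%

81.5


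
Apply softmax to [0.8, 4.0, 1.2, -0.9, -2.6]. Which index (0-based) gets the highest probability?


Softmax is a monotonic transformation, so it preserves the argmax.
We need to find the index of the maximum logit.
Index 0: 0.8
Index 1: 4.0
Index 2: 1.2
Index 3: -0.9
Index 4: -2.6
Maximum logit = 4.0 at index 1

1


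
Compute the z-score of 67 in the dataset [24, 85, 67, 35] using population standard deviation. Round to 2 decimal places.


Mean = (24 + 85 + 67 + 35) / 4 = 52.75
Variance = sum((x_i - mean)^2) / n = 596.1875
Std = sqrt(596.1875) = 24.417
Z = (x - mean) / std
= (67 - 52.75) / 24.417
= 14.25 / 24.417
= 0.58

0.58


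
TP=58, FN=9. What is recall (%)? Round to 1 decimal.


Recall = TP / (TP + FN) * 100
= 58 / (58 + 9)
= 58 / 67
= 0.8657
= 86.6%

86.6


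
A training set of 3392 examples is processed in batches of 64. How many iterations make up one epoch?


Iterations per epoch = dataset_size / batch_size
= 3392 / 64
= 53

53


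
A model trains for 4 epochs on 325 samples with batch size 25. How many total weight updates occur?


Iterations per epoch = 325 / 25 = 13
Total updates = iterations_per_epoch * epochs
= 13 * 4
= 52

52


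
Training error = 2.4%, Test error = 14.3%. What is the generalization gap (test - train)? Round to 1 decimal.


Generalization gap = test_error - train_error
= 14.3 - 2.4
= 11.9%
A large gap suggests overfitting.

11.9


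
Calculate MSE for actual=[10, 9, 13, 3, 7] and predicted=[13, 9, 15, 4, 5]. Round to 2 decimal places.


Differences: [-3, 0, -2, -1, 2]
Squared errors: [9, 0, 4, 1, 4]
Sum of squared errors = 18
MSE = 18 / 5 = 3.60

3.60


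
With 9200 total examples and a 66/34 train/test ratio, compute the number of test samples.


Train samples = 9200 * 66% = 6072
Test samples = 9200 - 6072
= 3128

3128


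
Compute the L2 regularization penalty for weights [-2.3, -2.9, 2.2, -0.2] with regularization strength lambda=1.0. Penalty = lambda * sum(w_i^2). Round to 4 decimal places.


Squaring each weight:
(-2.3)^2 = 5.29
(-2.9)^2 = 8.41
2.2^2 = 4.84
(-0.2)^2 = 0.04
Sum of squares = 18.58
Penalty = 1.0 * 18.58 = 18.5800

18.5800


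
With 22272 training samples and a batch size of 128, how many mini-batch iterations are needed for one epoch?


Iterations per epoch = dataset_size / batch_size
= 22272 / 128
= 174

174


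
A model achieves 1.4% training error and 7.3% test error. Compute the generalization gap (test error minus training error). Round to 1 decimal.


Generalization gap = test_error - train_error
= 7.3 - 1.4
= 5.9%
A moderate gap.

5.9


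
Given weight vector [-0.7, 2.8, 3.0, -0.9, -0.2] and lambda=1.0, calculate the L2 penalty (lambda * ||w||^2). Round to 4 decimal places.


Squaring each weight:
(-0.7)^2 = 0.49
2.8^2 = 7.84
3.0^2 = 9.0
(-0.9)^2 = 0.81
(-0.2)^2 = 0.04
Sum of squares = 18.18
Penalty = 1.0 * 18.18 = 18.1800

18.1800


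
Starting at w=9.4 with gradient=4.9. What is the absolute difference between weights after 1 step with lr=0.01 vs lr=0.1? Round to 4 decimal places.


With lr=0.01: w_new = 9.4 - 0.01 * 4.9 = 9.351
With lr=0.1: w_new = 9.4 - 0.1 * 4.9 = 8.91
Absolute difference = |9.351 - 8.91|
= 0.4410

0.4410


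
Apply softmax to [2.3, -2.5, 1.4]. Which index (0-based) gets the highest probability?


Softmax is a monotonic transformation, so it preserves the argmax.
We need to find the index of the maximum logit.
Index 0: 2.3
Index 1: -2.5
Index 2: 1.4
Maximum logit = 2.3 at index 0

0


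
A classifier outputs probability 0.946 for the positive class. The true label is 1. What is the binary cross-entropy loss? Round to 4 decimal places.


For y=1: Loss = -log(p)
= -log(0.946)
= -(-0.0555)
= 0.0555

0.0555


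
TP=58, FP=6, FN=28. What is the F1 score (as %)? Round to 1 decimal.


Precision = TP / (TP + FP) = 58 / 64 = 0.9062
Recall = TP / (TP + FN) = 58 / 86 = 0.6744
F1 = 2 * P * R / (P + R)
= 2 * 0.9062 * 0.6744 / (0.9062 + 0.6744)
= 1.2224 / 1.5807
= 0.7733
As percentage: 77.3%

77.3


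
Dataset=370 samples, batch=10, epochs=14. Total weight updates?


Iterations per epoch = 370 / 10 = 37
Total updates = iterations_per_epoch * epochs
= 37 * 14
= 518

518


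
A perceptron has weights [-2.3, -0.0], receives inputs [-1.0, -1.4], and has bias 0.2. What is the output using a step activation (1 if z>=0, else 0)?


z = w . x + b
= -2.3*-1.0 + -0.0*-1.4 + 0.2
= 2.3 + 0.0 + 0.2
= 2.3 + 0.2
= 2.5
Since z = 2.5 >= 0, output = 1

1


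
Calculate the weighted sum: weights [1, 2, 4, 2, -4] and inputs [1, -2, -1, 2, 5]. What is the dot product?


Element-wise products:
1 * 1 = 1
2 * -2 = -4
4 * -1 = -4
2 * 2 = 4
-4 * 5 = -20
Sum = 1 + -4 + -4 + 4 + -20
= -23

-23


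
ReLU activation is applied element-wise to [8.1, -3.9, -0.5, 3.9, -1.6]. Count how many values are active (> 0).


ReLU(x) = max(0, x) for each element:
ReLU(8.1) = 8.1
ReLU(-3.9) = 0
ReLU(-0.5) = 0
ReLU(3.9) = 3.9
ReLU(-1.6) = 0
Active neurons (>0): 2

2


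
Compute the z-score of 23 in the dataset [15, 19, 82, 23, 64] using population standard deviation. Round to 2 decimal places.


Mean = (15 + 19 + 82 + 23 + 64) / 5 = 40.6
Variance = sum((x_i - mean)^2) / n = 738.64
Std = sqrt(738.64) = 27.1779
Z = (x - mean) / std
= (23 - 40.6) / 27.1779
= -17.6 / 27.1779
= -0.65

-0.65


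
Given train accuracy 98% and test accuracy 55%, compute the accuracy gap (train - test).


Gap = train_accuracy - test_accuracy
= 98 - 55
= 43%
This large gap strongly indicates overfitting.

43


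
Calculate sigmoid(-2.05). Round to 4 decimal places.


sigmoid(z) = 1 / (1 + exp(-z))
exp(-(-2.05)) = exp(2.05) = 7.7679
1 + 7.7679 = 8.7679
1 / 8.7679 = 0.1141

0.1141


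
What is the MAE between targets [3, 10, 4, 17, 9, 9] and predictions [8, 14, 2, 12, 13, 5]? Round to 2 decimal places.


Absolute errors: [5, 4, 2, 5, 4, 4]
Sum of absolute errors = 24
MAE = 24 / 6 = 4.00

4.00


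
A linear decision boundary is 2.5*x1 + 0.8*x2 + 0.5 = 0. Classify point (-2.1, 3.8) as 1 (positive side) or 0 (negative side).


Compute 2.5 * -2.1 + 0.8 * 3.8 + 0.5
= -5.25 + 3.04 + 0.5
= -1.71
Since -1.71 < 0, the point is on the negative side.

0


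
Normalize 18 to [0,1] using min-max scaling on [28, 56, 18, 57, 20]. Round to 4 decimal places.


Min = 18, Max = 57
Range = 57 - 18 = 39
Scaled = (x - min) / (max - min)
= (18 - 18) / 39
= 0 / 39
= 0.0000

0.0000


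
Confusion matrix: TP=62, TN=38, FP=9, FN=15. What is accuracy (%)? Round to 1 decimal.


Accuracy = (TP + TN) / (TP + TN + FP + FN) * 100
= (62 + 38) / (62 + 38 + 9 + 15)
= 100 / 124
= 0.8065
= 80.6%

80.6


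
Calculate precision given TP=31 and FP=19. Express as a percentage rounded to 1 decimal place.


Precision = TP / (TP + FP) * 100
= 31 / (31 + 19)
= 31 / 50
= 0.62
= 62.0%

62.0


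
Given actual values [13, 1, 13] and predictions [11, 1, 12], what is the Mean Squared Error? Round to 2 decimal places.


Differences: [2, 0, 1]
Squared errors: [4, 0, 1]
Sum of squared errors = 5
MSE = 5 / 3 = 1.67

1.67


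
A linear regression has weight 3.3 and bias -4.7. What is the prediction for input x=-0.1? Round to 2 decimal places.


y = 3.3 * -0.1 + (-4.7)
= -0.33 + (-4.7)
= -5.03

-5.03


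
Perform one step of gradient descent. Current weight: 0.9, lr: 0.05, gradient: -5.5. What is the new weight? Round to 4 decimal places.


w_new = w_old - lr * gradient
= 0.9 - 0.05 * -5.5
= 0.9 - (-0.275)
= 1.1750

1.1750


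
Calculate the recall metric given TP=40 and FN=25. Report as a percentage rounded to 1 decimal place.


Recall = TP / (TP + FN) * 100
= 40 / (40 + 25)
= 40 / 65
= 0.6154
= 61.5%

61.5


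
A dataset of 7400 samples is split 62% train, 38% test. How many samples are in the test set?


Train samples = 7400 * 62% = 4588
Test samples = 7400 - 4588
= 2812

2812


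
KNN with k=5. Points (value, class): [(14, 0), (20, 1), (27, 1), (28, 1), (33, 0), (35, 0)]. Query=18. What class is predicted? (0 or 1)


Distances from query 18:
Point 20 (class 1): distance = 2
Point 14 (class 0): distance = 4
Point 27 (class 1): distance = 9
Point 28 (class 1): distance = 10
Point 33 (class 0): distance = 15
K=5 nearest neighbors: classes = [1, 0, 1, 1, 0]
Votes for class 1: 3 / 5
Majority vote => class 1

1


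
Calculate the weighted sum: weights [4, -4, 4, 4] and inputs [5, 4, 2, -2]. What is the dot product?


Element-wise products:
4 * 5 = 20
-4 * 4 = -16
4 * 2 = 8
4 * -2 = -8
Sum = 20 + -16 + 8 + -8
= 4

4


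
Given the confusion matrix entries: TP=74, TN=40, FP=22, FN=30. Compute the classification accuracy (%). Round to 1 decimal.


Accuracy = (TP + TN) / (TP + TN + FP + FN) * 100
= (74 + 40) / (74 + 40 + 22 + 30)
= 114 / 166
= 0.6867
= 68.7%

68.7


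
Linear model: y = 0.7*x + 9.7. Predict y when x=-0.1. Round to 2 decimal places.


y = 0.7 * -0.1 + (9.7)
= -0.07 + (9.7)
= 9.63

9.63


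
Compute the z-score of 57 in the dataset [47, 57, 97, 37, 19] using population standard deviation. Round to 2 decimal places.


Mean = (47 + 57 + 97 + 37 + 19) / 5 = 51.4
Variance = sum((x_i - mean)^2) / n = 677.44
Std = sqrt(677.44) = 26.0277
Z = (x - mean) / std
= (57 - 51.4) / 26.0277
= 5.6 / 26.0277
= 0.22

0.22


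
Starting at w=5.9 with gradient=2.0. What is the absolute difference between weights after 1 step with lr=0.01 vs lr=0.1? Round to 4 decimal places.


With lr=0.01: w_new = 5.9 - 0.01 * 2.0 = 5.88
With lr=0.1: w_new = 5.9 - 0.1 * 2.0 = 5.7
Absolute difference = |5.88 - 5.7|
= 0.1800

0.1800


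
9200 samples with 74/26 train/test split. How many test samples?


Train samples = 9200 * 74% = 6808
Test samples = 9200 - 6808
= 2392

2392


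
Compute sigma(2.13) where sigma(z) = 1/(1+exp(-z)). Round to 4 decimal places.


sigmoid(z) = 1 / (1 + exp(-z))
exp(-(2.13)) = exp(-2.13) = 0.1188
1 + 0.1188 = 1.1188
1 / 1.1188 = 0.8938

0.8938


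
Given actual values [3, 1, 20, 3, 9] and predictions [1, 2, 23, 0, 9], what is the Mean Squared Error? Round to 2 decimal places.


Differences: [2, -1, -3, 3, 0]
Squared errors: [4, 1, 9, 9, 0]
Sum of squared errors = 23
MSE = 23 / 5 = 4.60

4.60


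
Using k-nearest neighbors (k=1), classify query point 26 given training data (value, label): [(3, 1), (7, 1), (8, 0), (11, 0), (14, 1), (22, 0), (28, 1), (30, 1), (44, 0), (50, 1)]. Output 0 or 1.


Distances from query 26:
Point 28 (class 1): distance = 2
K=1 nearest neighbors: classes = [1]
Votes for class 1: 1 / 1
Majority vote => class 1

1


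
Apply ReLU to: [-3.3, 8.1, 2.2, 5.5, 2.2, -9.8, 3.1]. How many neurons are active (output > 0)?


ReLU(x) = max(0, x) for each element:
ReLU(-3.3) = 0
ReLU(8.1) = 8.1
ReLU(2.2) = 2.2
ReLU(5.5) = 5.5
ReLU(2.2) = 2.2
ReLU(-9.8) = 0
ReLU(3.1) = 3.1
Active neurons (>0): 5

5


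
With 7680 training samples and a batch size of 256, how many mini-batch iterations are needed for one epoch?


Iterations per epoch = dataset_size / batch_size
= 7680 / 256
= 30

30


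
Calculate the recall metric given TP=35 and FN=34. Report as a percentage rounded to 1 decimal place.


Recall = TP / (TP + FN) * 100
= 35 / (35 + 34)
= 35 / 69
= 0.5072
= 50.7%

50.7


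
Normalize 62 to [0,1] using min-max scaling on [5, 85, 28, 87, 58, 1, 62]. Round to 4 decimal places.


Min = 1, Max = 87
Range = 87 - 1 = 86
Scaled = (x - min) / (max - min)
= (62 - 1) / 86
= 61 / 86
= 0.7093

0.7093


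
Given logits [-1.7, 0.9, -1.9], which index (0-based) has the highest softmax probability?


Softmax is a monotonic transformation, so it preserves the argmax.
We need to find the index of the maximum logit.
Index 0: -1.7
Index 1: 0.9
Index 2: -1.9
Maximum logit = 0.9 at index 1

1


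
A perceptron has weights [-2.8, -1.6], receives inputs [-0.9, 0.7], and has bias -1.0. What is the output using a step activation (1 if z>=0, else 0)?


z = w . x + b
= -2.8*-0.9 + -1.6*0.7 + -1.0
= 2.52 + -1.12 + -1.0
= 1.4 + -1.0
= 0.4
Since z = 0.4 >= 0, output = 1

1


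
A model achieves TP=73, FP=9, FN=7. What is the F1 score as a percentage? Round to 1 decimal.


Precision = TP / (TP + FP) = 73 / 82 = 0.8902
Recall = TP / (TP + FN) = 73 / 80 = 0.9125
F1 = 2 * P * R / (P + R)
= 2 * 0.8902 * 0.9125 / (0.8902 + 0.9125)
= 1.6247 / 1.8027
= 0.9012
As percentage: 90.1%

90.1


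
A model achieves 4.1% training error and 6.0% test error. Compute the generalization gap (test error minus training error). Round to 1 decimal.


Generalization gap = test_error - train_error
= 6.0 - 4.1
= 1.9%
A small gap suggests good generalization.

1.9


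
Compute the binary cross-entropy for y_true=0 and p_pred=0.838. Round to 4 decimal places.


For y=0: Loss = -log(1-p)
= -log(1 - 0.838)
= -log(0.162)
= -(-1.8202)
= 1.8202

1.8202


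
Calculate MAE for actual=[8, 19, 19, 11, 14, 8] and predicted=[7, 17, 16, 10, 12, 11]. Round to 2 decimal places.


Absolute errors: [1, 2, 3, 1, 2, 3]
Sum of absolute errors = 12
MAE = 12 / 6 = 2.00

2.00


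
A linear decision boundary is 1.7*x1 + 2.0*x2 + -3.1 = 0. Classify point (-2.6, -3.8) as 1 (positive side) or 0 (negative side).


Compute 1.7 * -2.6 + 2.0 * -3.8 + -3.1
= -4.42 + -7.6 + -3.1
= -15.12
Since -15.12 < 0, the point is on the negative side.

0


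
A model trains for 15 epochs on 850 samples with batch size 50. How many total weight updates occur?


Iterations per epoch = 850 / 50 = 17
Total updates = iterations_per_epoch * epochs
= 17 * 15
= 255

255


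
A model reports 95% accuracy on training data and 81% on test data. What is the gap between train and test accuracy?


Gap = train_accuracy - test_accuracy
= 95 - 81
= 14%
This gap suggests the model is overfitting.

14


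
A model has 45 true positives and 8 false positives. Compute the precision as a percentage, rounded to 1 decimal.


Precision = TP / (TP + FP) * 100
= 45 / (45 + 8)
= 45 / 53
= 0.8491
= 84.9%

84.9


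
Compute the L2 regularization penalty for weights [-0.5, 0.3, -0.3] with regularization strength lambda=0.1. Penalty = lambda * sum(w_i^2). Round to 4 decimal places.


Squaring each weight:
(-0.5)^2 = 0.25
0.3^2 = 0.09
(-0.3)^2 = 0.09
Sum of squares = 0.43
Penalty = 0.1 * 0.43 = 0.0430

0.0430


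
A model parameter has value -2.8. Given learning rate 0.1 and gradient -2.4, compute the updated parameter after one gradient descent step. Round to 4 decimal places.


w_new = w_old - lr * gradient
= -2.8 - 0.1 * -2.4
= -2.8 - (-0.24)
= -2.5600

-2.5600


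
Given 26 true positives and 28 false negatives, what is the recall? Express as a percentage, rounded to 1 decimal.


Recall = TP / (TP + FN) * 100
= 26 / (26 + 28)
= 26 / 54
= 0.4815
= 48.1%

48.1


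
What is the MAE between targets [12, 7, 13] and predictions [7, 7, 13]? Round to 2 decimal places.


Absolute errors: [5, 0, 0]
Sum of absolute errors = 5
MAE = 5 / 3 = 1.67

1.67


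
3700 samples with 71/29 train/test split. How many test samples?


Train samples = 3700 * 71% = 2627
Test samples = 3700 - 2627
= 1073

1073


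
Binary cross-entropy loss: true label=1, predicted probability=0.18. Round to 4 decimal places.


For y=1: Loss = -log(p)
= -log(0.18)
= -(-1.7148)
= 1.7148

1.7148


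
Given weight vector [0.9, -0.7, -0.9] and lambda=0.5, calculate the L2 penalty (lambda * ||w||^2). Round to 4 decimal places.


Squaring each weight:
0.9^2 = 0.81
(-0.7)^2 = 0.49
(-0.9)^2 = 0.81
Sum of squares = 2.11
Penalty = 0.5 * 2.11 = 1.0550

1.0550


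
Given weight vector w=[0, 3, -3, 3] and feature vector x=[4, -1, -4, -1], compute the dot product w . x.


Element-wise products:
0 * 4 = 0
3 * -1 = -3
-3 * -4 = 12
3 * -1 = -3
Sum = 0 + -3 + 12 + -3
= 6

6


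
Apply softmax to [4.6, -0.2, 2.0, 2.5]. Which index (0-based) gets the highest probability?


Softmax is a monotonic transformation, so it preserves the argmax.
We need to find the index of the maximum logit.
Index 0: 4.6
Index 1: -0.2
Index 2: 2.0
Index 3: 2.5
Maximum logit = 4.6 at index 0

0


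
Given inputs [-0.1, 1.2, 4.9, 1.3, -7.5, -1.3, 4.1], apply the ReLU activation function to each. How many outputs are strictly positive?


ReLU(x) = max(0, x) for each element:
ReLU(-0.1) = 0
ReLU(1.2) = 1.2
ReLU(4.9) = 4.9
ReLU(1.3) = 1.3
ReLU(-7.5) = 0
ReLU(-1.3) = 0
ReLU(4.1) = 4.1
Active neurons (>0): 4

4


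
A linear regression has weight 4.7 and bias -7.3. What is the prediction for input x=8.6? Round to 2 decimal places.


y = 4.7 * 8.6 + (-7.3)
= 40.42 + (-7.3)
= 33.12

33.12


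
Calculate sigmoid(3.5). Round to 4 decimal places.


sigmoid(z) = 1 / (1 + exp(-z))
exp(-(3.5)) = exp(-3.5) = 0.0302
1 + 0.0302 = 1.0302
1 / 1.0302 = 0.9707

0.9707


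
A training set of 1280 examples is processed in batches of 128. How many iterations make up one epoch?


Iterations per epoch = dataset_size / batch_size
= 1280 / 128
= 10

10


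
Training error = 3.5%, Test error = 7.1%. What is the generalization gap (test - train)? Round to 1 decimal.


Generalization gap = test_error - train_error
= 7.1 - 3.5
= 3.6%
A moderate gap.

3.6


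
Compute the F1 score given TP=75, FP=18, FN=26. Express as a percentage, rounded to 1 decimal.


Precision = TP / (TP + FP) = 75 / 93 = 0.8065
Recall = TP / (TP + FN) = 75 / 101 = 0.7426
F1 = 2 * P * R / (P + R)
= 2 * 0.8065 * 0.7426 / (0.8065 + 0.7426)
= 1.1977 / 1.549
= 0.7732
As percentage: 77.3%

77.3


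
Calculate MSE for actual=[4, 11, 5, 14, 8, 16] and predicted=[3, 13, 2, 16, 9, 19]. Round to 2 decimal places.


Differences: [1, -2, 3, -2, -1, -3]
Squared errors: [1, 4, 9, 4, 1, 9]
Sum of squared errors = 28
MSE = 28 / 6 = 4.67

4.67


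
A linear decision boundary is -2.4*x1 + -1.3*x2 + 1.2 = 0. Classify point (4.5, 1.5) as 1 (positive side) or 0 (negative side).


Compute -2.4 * 4.5 + -1.3 * 1.5 + 1.2
= -10.8 + -1.95 + 1.2
= -11.55
Since -11.55 < 0, the point is on the negative side.

0


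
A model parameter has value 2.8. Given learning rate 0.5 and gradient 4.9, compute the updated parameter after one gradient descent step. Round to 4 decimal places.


w_new = w_old - lr * gradient
= 2.8 - 0.5 * 4.9
= 2.8 - (2.45)
= 0.3500

0.3500


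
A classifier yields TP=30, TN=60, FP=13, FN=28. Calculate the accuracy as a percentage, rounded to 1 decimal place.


Accuracy = (TP + TN) / (TP + TN + FP + FN) * 100
= (30 + 60) / (30 + 60 + 13 + 28)
= 90 / 131
= 0.687
= 68.7%

68.7


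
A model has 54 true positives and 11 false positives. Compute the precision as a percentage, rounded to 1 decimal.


Precision = TP / (TP + FP) * 100
= 54 / (54 + 11)
= 54 / 65
= 0.8308
= 83.1%

83.1


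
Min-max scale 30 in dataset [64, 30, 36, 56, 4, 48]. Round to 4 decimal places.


Min = 4, Max = 64
Range = 64 - 4 = 60
Scaled = (x - min) / (max - min)
= (30 - 4) / 60
= 26 / 60
= 0.4333

0.4333


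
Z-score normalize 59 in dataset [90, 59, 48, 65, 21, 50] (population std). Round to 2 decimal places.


Mean = (90 + 59 + 48 + 65 + 21 + 50) / 6 = 55.5
Variance = sum((x_i - mean)^2) / n = 428.25
Std = sqrt(428.25) = 20.6942
Z = (x - mean) / std
= (59 - 55.5) / 20.6942
= 3.5 / 20.6942
= 0.17

0.17


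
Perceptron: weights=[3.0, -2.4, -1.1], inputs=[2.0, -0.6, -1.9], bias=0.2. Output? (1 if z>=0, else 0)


z = w . x + b
= 3.0*2.0 + -2.4*-0.6 + -1.1*-1.9 + 0.2
= 6.0 + 1.44 + 2.09 + 0.2
= 9.53 + 0.2
= 9.73
Since z = 9.73 >= 0, output = 1

1


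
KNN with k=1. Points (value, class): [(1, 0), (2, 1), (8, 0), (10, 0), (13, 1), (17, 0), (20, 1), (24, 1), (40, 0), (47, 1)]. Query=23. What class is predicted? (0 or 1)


Distances from query 23:
Point 24 (class 1): distance = 1
K=1 nearest neighbors: classes = [1]
Votes for class 1: 1 / 1
Majority vote => class 1

1


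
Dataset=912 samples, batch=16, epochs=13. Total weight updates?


Iterations per epoch = 912 / 16 = 57
Total updates = iterations_per_epoch * epochs
= 57 * 13
= 741

741


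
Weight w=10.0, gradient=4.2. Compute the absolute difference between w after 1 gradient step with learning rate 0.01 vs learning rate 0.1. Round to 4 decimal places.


With lr=0.01: w_new = 10.0 - 0.01 * 4.2 = 9.958
With lr=0.1: w_new = 10.0 - 0.1 * 4.2 = 9.58
Absolute difference = |9.958 - 9.58|
= 0.3780

0.3780


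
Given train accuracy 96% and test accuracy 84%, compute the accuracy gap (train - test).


Gap = train_accuracy - test_accuracy
= 96 - 84
= 12%
This gap suggests the model is overfitting.

12


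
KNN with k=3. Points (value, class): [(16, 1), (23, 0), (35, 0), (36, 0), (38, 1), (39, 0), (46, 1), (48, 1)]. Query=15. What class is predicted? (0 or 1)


Distances from query 15:
Point 16 (class 1): distance = 1
Point 23 (class 0): distance = 8
Point 35 (class 0): distance = 20
K=3 nearest neighbors: classes = [1, 0, 0]
Votes for class 1: 1 / 3
Majority vote => class 0

0


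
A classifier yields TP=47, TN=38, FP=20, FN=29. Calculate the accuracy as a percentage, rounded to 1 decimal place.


Accuracy = (TP + TN) / (TP + TN + FP + FN) * 100
= (47 + 38) / (47 + 38 + 20 + 29)
= 85 / 134
= 0.6343
= 63.4%

63.4
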